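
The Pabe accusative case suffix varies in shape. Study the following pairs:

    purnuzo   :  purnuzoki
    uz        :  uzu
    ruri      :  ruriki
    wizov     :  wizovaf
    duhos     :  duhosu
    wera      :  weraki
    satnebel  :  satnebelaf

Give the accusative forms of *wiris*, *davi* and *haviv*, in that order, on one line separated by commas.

The suffix is conditioned by the final sound: -u when the stem ends in a sibilant (*uz*, *duhos*); -af when the stem ends in a non-sibilant consonant (*wizov*, *satnebel*); -ki when the stem ends in a vowel (*purnuzo*, *ruri*, *wera*).
Since the final sound of *wiris* is /s/ (a sibilant), it takes -u, giving *wirisu*.
The final sound of *davi* is /i/, which is a vowel, so the suffix is -ki, giving *daviki*.
Since the final sound of *haviv* is /v/ (a non-sibilant consonant), it takes -af, giving *havivaf*.

wirisu, daviki, havivaf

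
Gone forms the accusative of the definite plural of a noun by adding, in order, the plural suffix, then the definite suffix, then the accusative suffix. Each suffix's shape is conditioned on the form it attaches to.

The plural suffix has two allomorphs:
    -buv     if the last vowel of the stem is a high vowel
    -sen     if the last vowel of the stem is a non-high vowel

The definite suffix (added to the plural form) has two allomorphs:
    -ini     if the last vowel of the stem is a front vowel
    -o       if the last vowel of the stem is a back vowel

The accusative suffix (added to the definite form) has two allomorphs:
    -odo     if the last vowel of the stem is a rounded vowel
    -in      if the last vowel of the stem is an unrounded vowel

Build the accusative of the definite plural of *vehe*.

Since the last vowel of *vehe* is /e/ (a non-high vowel), it takes -sen, giving *vehesen*.
The last vowel of the plural form *vehesen* is /e/, which is a front vowel, so the definite suffix is -ini, giving *vehesenini*.
The definite form *vehesenini* — last vowel /i/ (an unrounded vowel) → -in → *veheseniniin*.

veheseniniin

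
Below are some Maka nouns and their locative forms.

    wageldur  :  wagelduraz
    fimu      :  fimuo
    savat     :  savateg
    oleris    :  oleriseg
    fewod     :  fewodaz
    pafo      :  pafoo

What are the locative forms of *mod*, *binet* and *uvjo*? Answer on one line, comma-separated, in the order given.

modaz, bineteg, uvjoo

The alternation tracks the final sound of the stem — -eg when the stem ends in a voiceless consonant (*savat*, *oleris*); -az when the stem ends in a voiced consonant (*wageldur*, *fewod*); -o when the stem ends in a vowel (*fimu*, *pafo*).
Since the final sound of *mod* is /d/ (a voiced consonant), it takes -az, giving *modaz*.
Since the final sound of *binet* is /t/ (a voiceless consonant), it takes -eg, giving *bineteg*.
*uvjo* — final sound /o/ (a vowel) → -o → *uvjoo*.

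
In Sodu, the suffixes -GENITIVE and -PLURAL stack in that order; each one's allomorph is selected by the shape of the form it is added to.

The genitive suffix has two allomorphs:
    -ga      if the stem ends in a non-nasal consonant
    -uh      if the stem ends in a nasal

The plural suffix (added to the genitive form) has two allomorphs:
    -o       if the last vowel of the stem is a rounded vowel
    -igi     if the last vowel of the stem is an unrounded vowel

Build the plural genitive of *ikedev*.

The final consonant of *ikedev* is /v/, which is non-nasal, so the genitive suffix is -ga, giving *ikedevga*.
Since the last vowel of the genitive form *ikedevga* is /a/ (an unrounded vowel), it takes -igi, giving *ikedevgaigi*.

ikedevgaigi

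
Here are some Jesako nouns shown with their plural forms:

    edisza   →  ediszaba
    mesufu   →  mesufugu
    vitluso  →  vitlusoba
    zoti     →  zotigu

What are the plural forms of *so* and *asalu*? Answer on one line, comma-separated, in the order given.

soba, asalugu

The suffix is conditioned by the last vowel: -gu when the last vowel of the stem is a high vowel (*mesufu*, *zoti*); -ba when the last vowel of the stem is a non-high vowel (*edisza*, *vitluso*).
Since the last vowel of *so* is /o/ (a non-high vowel), it takes -ba, giving *soba*.
Since the last vowel of *asalu* is /u/ (a high vowel), it takes -gu, giving *asalugu*.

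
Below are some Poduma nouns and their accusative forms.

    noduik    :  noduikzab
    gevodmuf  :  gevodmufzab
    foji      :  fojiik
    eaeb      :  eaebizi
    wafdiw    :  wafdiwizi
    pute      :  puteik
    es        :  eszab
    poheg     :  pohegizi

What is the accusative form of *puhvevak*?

The alternation tracks the final sound of the stem — -zab when the stem ends in a voiceless consonant (*noduik*, *gevodmuf*, *es*); -izi when the stem ends in a voiced consonant (*eaeb*, *wafdiw*, *poheg*); -ik when the stem ends in a vowel (*foji*, *pute*).
*puhvevak*: final sound = /k/, a voiceless consonant → -zab → *puhvevakzab*.

puhvevakzab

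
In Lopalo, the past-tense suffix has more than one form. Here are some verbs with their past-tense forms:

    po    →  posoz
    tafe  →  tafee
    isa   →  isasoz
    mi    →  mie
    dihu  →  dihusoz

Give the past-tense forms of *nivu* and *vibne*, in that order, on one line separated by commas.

The pattern is front/back vowel harmony: -e when the last vowel of the stem is a front vowel (*tafe*, *mi*); -soz when the last vowel of the stem is a back vowel (*po*, *isa*, *dihu*).
The last vowel of *nivu* is /u/, which is a back vowel, so the suffix is -soz, giving *nivusoz*.
*vibne* — last vowel /e/ (a front vowel) → -e → *vibnee*.

nivusoz, vibnee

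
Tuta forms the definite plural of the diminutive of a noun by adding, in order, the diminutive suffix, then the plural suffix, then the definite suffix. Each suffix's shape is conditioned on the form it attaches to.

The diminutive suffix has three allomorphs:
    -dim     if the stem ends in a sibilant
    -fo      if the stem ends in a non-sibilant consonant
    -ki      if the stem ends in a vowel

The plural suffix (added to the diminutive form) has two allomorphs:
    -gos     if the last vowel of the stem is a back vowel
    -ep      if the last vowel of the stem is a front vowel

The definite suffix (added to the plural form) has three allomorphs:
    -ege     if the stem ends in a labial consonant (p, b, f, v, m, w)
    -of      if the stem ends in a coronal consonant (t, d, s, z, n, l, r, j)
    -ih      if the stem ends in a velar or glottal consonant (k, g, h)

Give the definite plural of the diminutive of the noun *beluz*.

beluzdimepege

Since the final sound of *beluz* is /z/ (a sibilant), it takes -dim, giving *beluzdim*.
The last vowel of the diminutive form *beluzdim* is /i/, which is a front vowel, so the plural suffix is -ep, giving *beluzdimep*.
The plural form *beluzdimep* — final consonant /p/ (labial) → -ege → *beluzdimepege*.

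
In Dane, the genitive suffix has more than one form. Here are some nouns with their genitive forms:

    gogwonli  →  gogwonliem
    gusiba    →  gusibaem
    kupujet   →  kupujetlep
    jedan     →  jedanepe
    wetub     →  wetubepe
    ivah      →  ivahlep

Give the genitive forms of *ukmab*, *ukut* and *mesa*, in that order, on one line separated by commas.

The alternation tracks the final sound of the stem — -lep when the stem ends in a voiceless consonant (*kupujet*, *ivah*); -epe when the stem ends in a voiced consonant (*jedan*, *wetub*); -em when the stem ends in a vowel (*gogwonli*, *gusiba*).
Since the final sound of *ukmab* is /b/ (a voiced consonant), it takes -epe, giving *ukmabepe*.
The final sound of *ukut* is /t/, which is a voiceless consonant, so the suffix is -lep, giving *ukutlep*.
*mesa*: final sound = /a/, a vowel → -em → *mesaem*.

ukmabepe, ukutlep, mesaem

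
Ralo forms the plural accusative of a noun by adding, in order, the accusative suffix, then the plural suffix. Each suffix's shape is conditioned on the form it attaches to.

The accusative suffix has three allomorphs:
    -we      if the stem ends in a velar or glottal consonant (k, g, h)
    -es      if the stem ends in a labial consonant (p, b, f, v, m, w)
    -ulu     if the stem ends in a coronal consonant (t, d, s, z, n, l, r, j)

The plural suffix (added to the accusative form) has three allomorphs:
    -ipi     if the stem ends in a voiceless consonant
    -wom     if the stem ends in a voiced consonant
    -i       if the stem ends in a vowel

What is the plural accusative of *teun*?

Since the final consonant of *teun* is /n/ (coronal), it takes -ulu, giving *teunulu*.
Since the final sound of the accusative form *teunulu* is /u/ (a vowel), it takes -i, giving *teunului*.

teunului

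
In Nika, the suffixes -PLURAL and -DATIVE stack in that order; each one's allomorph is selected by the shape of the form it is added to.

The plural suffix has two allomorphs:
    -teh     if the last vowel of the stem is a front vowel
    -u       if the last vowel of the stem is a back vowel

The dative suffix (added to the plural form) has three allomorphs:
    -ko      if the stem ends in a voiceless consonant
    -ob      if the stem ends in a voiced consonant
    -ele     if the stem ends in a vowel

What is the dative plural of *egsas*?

The last vowel of *egsas* is /a/, which is a back vowel, so the plural suffix is -u, giving *egsasu*.
The final sound of the plural form *egsasu* is /u/, which is a vowel, so the dative suffix is -ele, giving *egsasuele*.

egsasuele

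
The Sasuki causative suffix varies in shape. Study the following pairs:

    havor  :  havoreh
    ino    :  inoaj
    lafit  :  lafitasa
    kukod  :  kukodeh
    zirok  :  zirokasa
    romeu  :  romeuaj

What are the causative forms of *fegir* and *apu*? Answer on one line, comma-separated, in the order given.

The suffix is conditioned by the final sound: -asa when the stem ends in a voiceless consonant (*lafit*, *zirok*); -eh when the stem ends in a voiced consonant (*havor*, *kukod*); -aj when the stem ends in a vowel (*ino*, *romeu*).
*fegir*: final sound = /r/, a voiced consonant → -eh → *fegireh*.
The final sound of *apu* is /u/, which is a vowel, so the suffix is -aj, giving *apuaj*.

fegireh, apuaj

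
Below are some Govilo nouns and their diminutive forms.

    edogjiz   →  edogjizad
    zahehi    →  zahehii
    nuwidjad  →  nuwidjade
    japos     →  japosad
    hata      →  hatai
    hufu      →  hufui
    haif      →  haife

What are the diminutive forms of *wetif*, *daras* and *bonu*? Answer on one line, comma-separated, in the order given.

The suffix is conditioned by the final sound: -ad when the stem ends in a sibilant (*edogjiz*, *japos*); -e when the stem ends in a non-sibilant consonant (*nuwidjad*, *haif*); -i when the stem ends in a vowel (*zahehi*, *hata*, *hufu*).
*wetif*: final sound = /f/, a non-sibilant consonant → -e → *wetife*.
*daras* — final sound /s/ (a sibilant) → -ad → *darasad*.
Since the final sound of *bonu* is /u/ (a vowel), it takes -i, giving *bonui*.

wetife, darasad, bonui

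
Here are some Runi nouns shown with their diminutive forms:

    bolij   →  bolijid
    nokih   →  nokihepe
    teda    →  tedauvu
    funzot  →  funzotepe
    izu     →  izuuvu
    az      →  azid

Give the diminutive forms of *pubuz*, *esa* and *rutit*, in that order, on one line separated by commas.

pubuzid, esauvu, rutitepe

The suffix is conditioned by the final sound: -epe when the stem ends in a voiceless consonant (*nokih*, *funzot*); -id when the stem ends in a voiced consonant (*bolij*, *az*); -uvu when the stem ends in a vowel (*teda*, *izu*).
*pubuz* — final sound /z/ (a voiced consonant) → -id → *pubuzid*.
*esa*: final sound = /a/, a vowel → -uvu → *esauvu*.
*rutit* — final sound /t/ (a voiceless consonant) → -epe → *rutitepe*.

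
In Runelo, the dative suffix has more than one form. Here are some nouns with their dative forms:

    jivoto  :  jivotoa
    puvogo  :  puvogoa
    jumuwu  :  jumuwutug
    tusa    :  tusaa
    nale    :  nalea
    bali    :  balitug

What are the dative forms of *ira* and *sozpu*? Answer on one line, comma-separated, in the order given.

iraa, sozputug

The pattern is height harmony: -tug when the last vowel of the stem is a high vowel (*jumuwu*, *bali*); -a when the last vowel of the stem is a non-high vowel (*jivoto*, *puvogo*, *tusa*, *nale*).
*ira* — last vowel /a/ (a non-high vowel) → -a → *iraa*.
*sozpu*: last vowel = /u/, a high vowel → -tug → *sozputug*.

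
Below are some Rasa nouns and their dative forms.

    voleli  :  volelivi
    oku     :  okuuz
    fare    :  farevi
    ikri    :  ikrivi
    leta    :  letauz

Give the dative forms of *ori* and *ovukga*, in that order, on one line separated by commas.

Looking at the last vowel of each stem: -vi when the last vowel of the stem is a front vowel (*voleli*, *fare*, *ikri*); -uz when the last vowel of the stem is a back vowel (*oku*, *leta*).
Since the last vowel of *ori* is /i/ (a front vowel), it takes -vi, giving *orivi*.
The last vowel of *ovukga* is /a/, which is a back vowel, so the suffix is -uz, giving *ovukgauz*.

orivi, ovukgauz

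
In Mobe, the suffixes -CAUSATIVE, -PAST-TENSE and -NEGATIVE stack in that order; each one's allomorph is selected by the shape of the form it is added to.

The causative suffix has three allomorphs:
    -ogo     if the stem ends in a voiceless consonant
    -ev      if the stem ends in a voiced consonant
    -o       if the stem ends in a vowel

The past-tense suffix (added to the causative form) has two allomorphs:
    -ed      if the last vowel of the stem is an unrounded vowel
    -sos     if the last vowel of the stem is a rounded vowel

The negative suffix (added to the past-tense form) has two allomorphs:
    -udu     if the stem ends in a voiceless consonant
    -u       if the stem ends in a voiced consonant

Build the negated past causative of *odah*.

odahogososudu

*odah*: final sound = /h/, a voiceless consonant → -ogo → *odahogo*.
Since the last vowel of the causative form *odahogo* is /o/ (a rounded vowel), it takes -sos, giving *odahogosos*.
The past-tense form *odahogosos* — final consonant /s/ (voiceless) → -udu → *odahogososudu*.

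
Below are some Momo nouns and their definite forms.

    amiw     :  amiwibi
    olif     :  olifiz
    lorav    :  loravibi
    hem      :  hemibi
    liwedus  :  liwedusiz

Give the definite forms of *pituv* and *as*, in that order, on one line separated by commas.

The suffix is conditioned by the final consonant: -iz when the stem ends in a voiceless consonant (*olif*, *liwedus*); -ibi when the stem ends in a voiced consonant (*amiw*, *lorav*, *hem*).
The final consonant of *pituv* is /v/, which is voiced, so the suffix is -ibi, giving *pituvibi*.
*as* — final consonant /s/ (voiceless) → -iz → *asiz*.

pituvibi, asiz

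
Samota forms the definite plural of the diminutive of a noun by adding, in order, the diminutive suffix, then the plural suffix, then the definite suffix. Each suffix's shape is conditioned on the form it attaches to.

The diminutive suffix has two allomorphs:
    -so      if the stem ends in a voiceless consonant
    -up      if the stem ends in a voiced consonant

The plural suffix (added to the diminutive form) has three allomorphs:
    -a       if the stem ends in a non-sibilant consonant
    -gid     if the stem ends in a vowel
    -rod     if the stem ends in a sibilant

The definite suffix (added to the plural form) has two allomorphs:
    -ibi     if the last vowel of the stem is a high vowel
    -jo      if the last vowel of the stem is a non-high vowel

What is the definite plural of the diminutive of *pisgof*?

The final consonant of *pisgof* is /f/, which is voiceless, so the diminutive suffix is -so, giving *pisgofso*.
The diminutive form *pisgofso*: final sound = /o/, a vowel → -gid → *pisgofsogid*.
The last vowel of the plural form *pisgofsogid* is /i/, which is a high vowel, so the definite suffix is -ibi, giving *pisgofsogidibi*.

pisgofsogidibi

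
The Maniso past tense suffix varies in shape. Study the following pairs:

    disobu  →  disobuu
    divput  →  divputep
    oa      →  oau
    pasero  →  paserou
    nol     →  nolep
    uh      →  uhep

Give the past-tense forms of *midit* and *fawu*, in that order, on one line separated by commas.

miditep, fawuu

The alternation tracks the final sound of the stem — -ep when the stem ends in a consonant (*divput*, *nol*, *uh*); -u when the stem ends in a vowel (*disobu*, *oa*, *pasero*).
Since the final sound of *midit* is /t/ (a consonant), it takes -ep, giving *miditep*.
*fawu* — final sound /u/ (a vowel) → -u → *fawuu*.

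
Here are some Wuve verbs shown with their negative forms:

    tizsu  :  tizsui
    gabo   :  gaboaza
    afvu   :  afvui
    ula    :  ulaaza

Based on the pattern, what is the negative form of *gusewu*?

Looking at the last vowel of each stem: -i when the last vowel of the stem is a high vowel (*tizsu*, *afvu*); -aza when the last vowel of the stem is a non-high vowel (*gabo*, *ula*).
*gusewu*: last vowel = /u/, a high vowel → -i → *gusewui*.

gusewui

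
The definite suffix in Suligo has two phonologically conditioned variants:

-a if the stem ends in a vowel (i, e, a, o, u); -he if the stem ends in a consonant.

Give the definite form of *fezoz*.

fezozhe

The final sound of *fezoz* is /z/, which is a consonant, so the suffix is -he, giving *fezozhe*.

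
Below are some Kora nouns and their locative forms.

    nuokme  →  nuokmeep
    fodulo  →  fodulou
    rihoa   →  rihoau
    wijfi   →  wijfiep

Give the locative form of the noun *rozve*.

rozveep

Looking at the last vowel of each stem: -ep when the last vowel of the stem is a front vowel (*nuokme*, *wijfi*); -u when the last vowel of the stem is a back vowel (*fodulo*, *rihoa*).
*rozve*: last vowel = /e/, a front vowel → -ep → *rozveep*.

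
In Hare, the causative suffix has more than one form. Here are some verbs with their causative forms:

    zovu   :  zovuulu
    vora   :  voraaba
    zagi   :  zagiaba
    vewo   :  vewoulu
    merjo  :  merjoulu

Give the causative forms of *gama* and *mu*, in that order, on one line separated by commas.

gamaaba, muulu

The alternation tracks the last vowel of the stem — -ulu when the last vowel of the stem is a rounded vowel (*zovu*, *vewo*, *merjo*); -aba when the last vowel of the stem is an unrounded vowel (*vora*, *zagi*).
The last vowel of *gama* is /a/, which is an unrounded vowel, so the suffix is -aba, giving *gamaaba*.
*mu* — last vowel /u/ (a rounded vowel) → -ulu → *muulu*.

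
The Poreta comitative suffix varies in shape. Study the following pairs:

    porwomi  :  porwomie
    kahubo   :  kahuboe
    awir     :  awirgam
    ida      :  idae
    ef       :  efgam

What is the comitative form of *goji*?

gojie

Looking at the final sound of each stem: -gam when the stem ends in a consonant (*awir*, *ef*); -e when the stem ends in a vowel (*porwomi*, *kahubo*, *ida*).
*goji*: final sound = /i/, a vowel → -e → *gojie*.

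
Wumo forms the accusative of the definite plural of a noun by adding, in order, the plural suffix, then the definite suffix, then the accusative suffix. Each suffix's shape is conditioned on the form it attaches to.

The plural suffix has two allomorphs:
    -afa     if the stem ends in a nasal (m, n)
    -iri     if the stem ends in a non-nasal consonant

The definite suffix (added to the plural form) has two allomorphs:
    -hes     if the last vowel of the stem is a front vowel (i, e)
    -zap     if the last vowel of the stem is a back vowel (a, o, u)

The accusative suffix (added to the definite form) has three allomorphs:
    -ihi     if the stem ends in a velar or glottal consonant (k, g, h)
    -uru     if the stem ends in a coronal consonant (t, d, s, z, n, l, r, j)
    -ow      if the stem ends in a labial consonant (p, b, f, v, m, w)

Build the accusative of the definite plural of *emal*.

emalirihesuru

The final consonant of *emal* is /l/, which is non-nasal, so the plural suffix is -iri, giving *emaliri*.
The plural form *emaliri* — last vowel /i/ (a front vowel) → -hes → *emalirihes*.
Since the final consonant of the definite form *emalirihes* is /s/ (coronal), it takes -uru, giving *emalirihesuru*.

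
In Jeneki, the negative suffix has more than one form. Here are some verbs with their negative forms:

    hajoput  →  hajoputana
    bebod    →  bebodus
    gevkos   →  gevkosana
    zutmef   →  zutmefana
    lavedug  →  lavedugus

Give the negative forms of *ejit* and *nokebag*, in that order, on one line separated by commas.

ejitana, nokebagus

The pattern is voicing of the final consonant: -ana when the stem ends in a voiceless consonant (*hajoput*, *gevkos*, *zutmef*); -us when the stem ends in a voiced consonant (*bebod*, *lavedug*).
Since the final consonant of *ejit* is /t/ (voiceless), it takes -ana, giving *ejitana*.
*nokebag*: final consonant = /g/, voiced → -us → *nokebagus*.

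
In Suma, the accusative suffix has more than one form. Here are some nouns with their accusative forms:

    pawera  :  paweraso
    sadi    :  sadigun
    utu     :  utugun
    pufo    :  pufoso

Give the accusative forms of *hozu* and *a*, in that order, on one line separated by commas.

The suffix is conditioned by the last vowel: -gun when the last vowel of the stem is a high vowel (*sadi*, *utu*); -so when the last vowel of the stem is a non-high vowel (*pawera*, *pufo*).
*hozu*: last vowel = /u/, a high vowel → -gun → *hozugun*.
Since the last vowel of *a* is /a/ (a non-high vowel), it takes -so, giving *aso*.

hozugun, aso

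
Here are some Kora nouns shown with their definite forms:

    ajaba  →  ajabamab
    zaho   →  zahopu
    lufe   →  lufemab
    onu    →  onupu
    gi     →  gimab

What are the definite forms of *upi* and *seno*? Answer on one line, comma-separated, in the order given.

The pattern is rounding harmony: -pu when the last vowel of the stem is a rounded vowel (*zaho*, *onu*); -mab when the last vowel of the stem is an unrounded vowel (*ajaba*, *lufe*, *gi*).
*upi*: last vowel = /i/, an unrounded vowel → -mab → *upimab*.
Since the last vowel of *seno* is /o/ (a rounded vowel), it takes -pu, giving *senopu*.

upimab, senopu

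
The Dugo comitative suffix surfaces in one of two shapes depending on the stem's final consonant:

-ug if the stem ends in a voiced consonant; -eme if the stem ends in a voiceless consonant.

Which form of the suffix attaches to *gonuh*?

*gonuh* — final consonant /h/ (voiceless) → -eme.

-eme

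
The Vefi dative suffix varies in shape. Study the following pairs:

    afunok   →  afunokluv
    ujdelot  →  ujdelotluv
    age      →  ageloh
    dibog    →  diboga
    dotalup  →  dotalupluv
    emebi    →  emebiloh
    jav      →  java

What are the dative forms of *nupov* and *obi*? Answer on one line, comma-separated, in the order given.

The alternation tracks the final sound of the stem — -luv when the stem ends in a voiceless consonant (*afunok*, *ujdelot*, *dotalup*); -a when the stem ends in a voiced consonant (*dibog*, *jav*); -loh when the stem ends in a vowel (*age*, *emebi*).
*nupov*: final sound = /v/, a voiced consonant → -a → *nupova*.
*obi* — final sound /i/ (a vowel) → -loh → *obiloh*.

nupova, obiloh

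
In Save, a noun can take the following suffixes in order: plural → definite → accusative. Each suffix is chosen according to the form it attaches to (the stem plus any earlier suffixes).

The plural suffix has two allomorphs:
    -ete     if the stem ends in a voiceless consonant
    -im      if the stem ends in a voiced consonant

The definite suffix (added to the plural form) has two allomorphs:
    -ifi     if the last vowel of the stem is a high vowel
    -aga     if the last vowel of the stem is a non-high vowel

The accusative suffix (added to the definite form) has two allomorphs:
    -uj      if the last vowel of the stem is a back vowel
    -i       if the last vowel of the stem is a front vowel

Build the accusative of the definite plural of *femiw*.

*femiw*: final consonant = /w/, voiced → -im → *femiwim*.
The plural form *femiwim* — last vowel /i/ (a high vowel) → -ifi → *femiwimifi*.
The last vowel of the definite form *femiwimifi* is /i/, which is a front vowel, so the accusative suffix is -i, giving *femiwimifii*.

femiwimifii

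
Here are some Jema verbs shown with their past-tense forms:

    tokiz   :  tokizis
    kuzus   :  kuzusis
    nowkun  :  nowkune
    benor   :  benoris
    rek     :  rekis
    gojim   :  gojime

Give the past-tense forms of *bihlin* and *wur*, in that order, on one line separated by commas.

bihline, wuris

Looking at the final consonant of each stem: -e when the stem ends in a nasal (*nowkun*, *gojim*); -is when the stem ends in a non-nasal consonant (*tokiz*, *kuzus*, *benor*, *rek*).
The final consonant of *bihlin* is /n/, which is a nasal, so the suffix is -e, giving *bihline*.
The final consonant of *wur* is /r/, which is non-nasal, so the suffix is -is, giving *wuris*.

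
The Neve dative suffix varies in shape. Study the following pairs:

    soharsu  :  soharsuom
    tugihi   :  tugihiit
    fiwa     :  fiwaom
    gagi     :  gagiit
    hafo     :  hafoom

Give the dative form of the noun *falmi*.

falmiit

The alternation tracks the last vowel of the stem — -it when the last vowel of the stem is a front vowel (*tugihi*, *gagi*); -om when the last vowel of the stem is a back vowel (*soharsu*, *fiwa*, *hafo*).
Since the last vowel of *falmi* is /i/ (a front vowel), it takes -it, giving *falmiit*.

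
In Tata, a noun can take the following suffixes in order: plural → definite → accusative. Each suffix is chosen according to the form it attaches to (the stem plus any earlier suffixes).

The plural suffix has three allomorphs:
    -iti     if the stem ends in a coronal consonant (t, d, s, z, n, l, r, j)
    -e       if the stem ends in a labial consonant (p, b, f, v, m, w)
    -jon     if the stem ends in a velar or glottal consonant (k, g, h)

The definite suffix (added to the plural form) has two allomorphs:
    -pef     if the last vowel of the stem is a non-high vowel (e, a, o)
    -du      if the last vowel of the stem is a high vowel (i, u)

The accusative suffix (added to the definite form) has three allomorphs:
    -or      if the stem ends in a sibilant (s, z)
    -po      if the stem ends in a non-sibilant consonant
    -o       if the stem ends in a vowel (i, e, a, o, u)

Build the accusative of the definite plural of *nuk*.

*nuk* — final consonant /k/ (velar/glottal) → -jon → *nukjon*.
The plural form *nukjon*: last vowel = /o/, a non-high vowel → -pef → *nukjonpef*.
Since the final sound of the definite form *nukjonpef* is /f/ (a non-sibilant consonant), it takes -po, giving *nukjonpefpo*.

nukjonpefpo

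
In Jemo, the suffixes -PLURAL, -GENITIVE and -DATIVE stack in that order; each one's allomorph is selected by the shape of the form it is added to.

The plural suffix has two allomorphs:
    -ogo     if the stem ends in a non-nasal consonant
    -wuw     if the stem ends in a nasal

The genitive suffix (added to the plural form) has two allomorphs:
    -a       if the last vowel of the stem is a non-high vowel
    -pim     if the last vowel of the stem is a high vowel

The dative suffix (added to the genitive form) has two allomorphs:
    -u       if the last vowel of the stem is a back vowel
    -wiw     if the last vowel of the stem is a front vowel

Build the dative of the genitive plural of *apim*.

apimwuwpimwiw

Since the final consonant of *apim* is /m/ (a nasal), it takes -wuw, giving *apimwuw*.
The plural form *apimwuw* — last vowel /u/ (a high vowel) → -pim → *apimwuwpim*.
The genitive form *apimwuwpim*: last vowel = /i/, a front vowel → -wiw → *apimwuwpimwiw*.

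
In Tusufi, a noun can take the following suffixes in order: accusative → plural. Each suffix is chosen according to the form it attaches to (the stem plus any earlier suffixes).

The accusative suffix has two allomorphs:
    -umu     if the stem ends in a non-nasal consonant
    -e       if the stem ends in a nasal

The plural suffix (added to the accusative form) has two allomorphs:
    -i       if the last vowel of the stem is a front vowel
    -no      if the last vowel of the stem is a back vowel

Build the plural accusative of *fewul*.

fewulumuno

Since the final consonant of *fewul* is /l/ (non-nasal), it takes -umu, giving *fewulumu*.
The last vowel of the accusative form *fewulumu* is /u/, which is a back vowel, so the plural suffix is -no, giving *fewulumuno*.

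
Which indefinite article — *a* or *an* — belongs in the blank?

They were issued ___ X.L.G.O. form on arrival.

an

The indefinite article is chosen by the initial *sound* of the following word, not its spelling.
The initialism *X.L.G.O.* is read letter by letter; the first letter, X, is pronounced /ɛks/, which begins with a vowel sound.
So the article is *an*: They were issued an X.L.G.O. form on arrival.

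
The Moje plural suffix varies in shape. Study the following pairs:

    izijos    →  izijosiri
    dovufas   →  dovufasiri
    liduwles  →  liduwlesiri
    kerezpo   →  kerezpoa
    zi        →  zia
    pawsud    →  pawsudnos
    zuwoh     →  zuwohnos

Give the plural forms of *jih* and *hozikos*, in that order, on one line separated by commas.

The pattern is sibilance of the final sound: -iri when the stem ends in a sibilant (*izijos*, *dovufas*, *liduwles*); -nos when the stem ends in a non-sibilant consonant (*pawsud*, *zuwoh*); -a when the stem ends in a vowel (*kerezpo*, *zi*).
Since the final sound of *jih* is /h/ (a non-sibilant consonant), it takes -nos, giving *jihnos*.
*hozikos*: final sound = /s/, a sibilant → -iri → *hozikosiri*.

jihnos, hozikosiri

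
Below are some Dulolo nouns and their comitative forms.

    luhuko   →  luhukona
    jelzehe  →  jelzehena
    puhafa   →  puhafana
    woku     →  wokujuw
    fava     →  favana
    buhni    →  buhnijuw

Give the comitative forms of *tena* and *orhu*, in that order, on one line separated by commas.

The suffix is conditioned by the last vowel: -juw when the last vowel of the stem is a high vowel (*woku*, *buhni*); -na when the last vowel of the stem is a non-high vowel (*luhuko*, *jelzehe*, *puhafa*, *fava*).
*tena* — last vowel /a/ (a non-high vowel) → -na → *tenana*.
*orhu* — last vowel /u/ (a high vowel) → -juw → *orhujuw*.

tenana, orhujuw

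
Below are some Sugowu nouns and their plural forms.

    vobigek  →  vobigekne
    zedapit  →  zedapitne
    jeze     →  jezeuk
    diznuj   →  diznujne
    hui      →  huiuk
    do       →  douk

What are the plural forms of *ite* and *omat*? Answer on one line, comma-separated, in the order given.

iteuk, omatne

The pattern is consonant vs. vowel: -ne when the stem ends in a consonant (*vobigek*, *zedapit*, *diznuj*); -uk when the stem ends in a vowel (*jeze*, *hui*, *do*).
The final sound of *ite* is /e/, which is a vowel, so the suffix is -uk, giving *iteuk*.
*omat* — final sound /t/ (a consonant) → -ne → *omatne*.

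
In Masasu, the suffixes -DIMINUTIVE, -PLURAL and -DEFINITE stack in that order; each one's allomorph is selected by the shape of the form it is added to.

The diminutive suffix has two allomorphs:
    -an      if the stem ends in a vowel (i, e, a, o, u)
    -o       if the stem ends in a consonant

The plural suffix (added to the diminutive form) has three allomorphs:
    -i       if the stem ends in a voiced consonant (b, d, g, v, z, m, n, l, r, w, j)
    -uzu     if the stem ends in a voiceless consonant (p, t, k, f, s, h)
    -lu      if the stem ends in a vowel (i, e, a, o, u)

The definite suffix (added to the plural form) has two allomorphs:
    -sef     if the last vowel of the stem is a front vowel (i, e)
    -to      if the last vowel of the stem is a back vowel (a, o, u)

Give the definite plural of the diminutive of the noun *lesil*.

*lesil* — final sound /l/ (a consonant) → -o → *lesilo*.
The diminutive form *lesilo* — final sound /o/ (a vowel) → -lu → *lesilolu*.
The plural form *lesilolu*: last vowel = /u/, a back vowel → -to → *lesiloluto*.

lesiloluto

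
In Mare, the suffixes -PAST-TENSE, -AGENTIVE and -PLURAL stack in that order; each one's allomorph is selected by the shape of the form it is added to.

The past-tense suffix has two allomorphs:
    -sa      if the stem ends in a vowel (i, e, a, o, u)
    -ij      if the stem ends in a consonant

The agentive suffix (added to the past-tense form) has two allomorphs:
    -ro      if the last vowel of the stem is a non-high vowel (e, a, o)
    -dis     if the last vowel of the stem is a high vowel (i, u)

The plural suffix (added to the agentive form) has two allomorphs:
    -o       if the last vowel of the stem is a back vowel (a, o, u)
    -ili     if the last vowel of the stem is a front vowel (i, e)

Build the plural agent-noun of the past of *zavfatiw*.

zavfatiwijdisili

*zavfatiw* — final sound /w/ (a consonant) → -ij → *zavfatiwij*.
The past-tense form *zavfatiwij* — last vowel /i/ (a high vowel) → -dis → *zavfatiwijdis*.
The agentive form *zavfatiwijdis* — last vowel /i/ (a front vowel) → -ili → *zavfatiwijdisili*.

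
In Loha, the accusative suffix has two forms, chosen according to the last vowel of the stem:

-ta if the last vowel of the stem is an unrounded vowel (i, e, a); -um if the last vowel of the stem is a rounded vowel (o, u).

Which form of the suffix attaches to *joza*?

The last vowel of *joza* is /a/, which is an unrounded vowel, so the suffix is -ta.

-ta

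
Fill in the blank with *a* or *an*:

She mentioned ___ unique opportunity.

a

The indefinite article is chosen by the initial *sound* of the following word, not its spelling.
*unique* begins with the sound /juː/ (u pronounced /juː/) — a consonant sound.
So the article is *a*: She mentioned a unique opportunity.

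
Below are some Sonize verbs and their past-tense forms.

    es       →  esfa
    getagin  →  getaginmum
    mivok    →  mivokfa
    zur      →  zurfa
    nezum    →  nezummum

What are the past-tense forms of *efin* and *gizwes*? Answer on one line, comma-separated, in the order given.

The alternation tracks the final consonant of the stem — -mum when the stem ends in a nasal (*getagin*, *nezum*); -fa when the stem ends in a non-nasal consonant (*es*, *mivok*, *zur*).
*efin* — final consonant /n/ (a nasal) → -mum → *efinmum*.
The final consonant of *gizwes* is /s/, which is non-nasal, so the suffix is -fa, giving *gizwesfa*.

efinmum, gizwesfa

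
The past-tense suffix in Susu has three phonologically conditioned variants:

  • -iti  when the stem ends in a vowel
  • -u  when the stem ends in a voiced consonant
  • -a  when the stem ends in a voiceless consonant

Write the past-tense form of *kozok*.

*kozok*: final sound = /k/, a voiceless consonant → -a → *kozoka*.

kozoka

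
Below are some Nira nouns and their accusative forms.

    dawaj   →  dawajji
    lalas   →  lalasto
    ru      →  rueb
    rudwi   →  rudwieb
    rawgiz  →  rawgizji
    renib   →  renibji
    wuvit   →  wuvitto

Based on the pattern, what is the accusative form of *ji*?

jieb

The suffix is conditioned by the final sound: -to when the stem ends in a voiceless consonant (*lalas*, *wuvit*); -ji when the stem ends in a voiced consonant (*dawaj*, *rawgiz*, *renib*); -eb when the stem ends in a vowel (*ru*, *rudwi*).
Since the final sound of *ji* is /i/ (a vowel), it takes -eb, giving *jieb*.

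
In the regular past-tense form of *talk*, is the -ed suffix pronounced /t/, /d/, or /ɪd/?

The stem *talk* ends in a voiceless consonant other than /t/.
The -ed suffix is realized as /ɪd/ after /t, d/; as /t/ after other voiceless consonants; and as /d/ after other voiced sounds.
So -ed on *talk* is pronounced /t/.

/t/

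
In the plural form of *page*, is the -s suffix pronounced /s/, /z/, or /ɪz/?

The stem *page* ends in a sibilant (/s, z, ʃ, ʒ, tʃ, dʒ/).
The plural suffix surfaces as /ɪz/ after sibilants, /s/ after other voiceless consonants, and /z/ after other voiced sounds.
So the plural -s on *page* is pronounced /ɪz/.

/ɪz/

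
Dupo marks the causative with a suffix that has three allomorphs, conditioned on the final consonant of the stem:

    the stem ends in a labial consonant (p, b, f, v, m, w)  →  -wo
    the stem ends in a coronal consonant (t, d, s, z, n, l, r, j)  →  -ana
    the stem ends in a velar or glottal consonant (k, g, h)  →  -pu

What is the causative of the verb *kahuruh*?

The final consonant of *kahuruh* is /h/, which is velar/glottal, so the suffix is -pu, giving *kahuruhpu*.

kahuruhpu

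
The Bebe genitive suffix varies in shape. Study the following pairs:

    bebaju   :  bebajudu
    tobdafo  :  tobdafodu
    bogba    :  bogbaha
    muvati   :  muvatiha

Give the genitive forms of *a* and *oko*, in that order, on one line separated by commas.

Looking at the last vowel of each stem: -du when the last vowel of the stem is a rounded vowel (*bebaju*, *tobdafo*); -ha when the last vowel of the stem is an unrounded vowel (*bogba*, *muvati*).
Since the last vowel of *a* is /a/ (an unrounded vowel), it takes -ha, giving *aha*.
The last vowel of *oko* is /o/, which is a rounded vowel, so the suffix is -du, giving *okodu*.

aha, okodu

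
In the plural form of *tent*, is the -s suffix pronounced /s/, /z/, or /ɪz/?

/s/

The stem *tent* ends in a voiceless non-sibilant consonant.
The plural suffix surfaces as /ɪz/ after sibilants, /s/ after other voiceless consonants, and /z/ after other voiced sounds.
So the plural -s on *tent* is pronounced /s/.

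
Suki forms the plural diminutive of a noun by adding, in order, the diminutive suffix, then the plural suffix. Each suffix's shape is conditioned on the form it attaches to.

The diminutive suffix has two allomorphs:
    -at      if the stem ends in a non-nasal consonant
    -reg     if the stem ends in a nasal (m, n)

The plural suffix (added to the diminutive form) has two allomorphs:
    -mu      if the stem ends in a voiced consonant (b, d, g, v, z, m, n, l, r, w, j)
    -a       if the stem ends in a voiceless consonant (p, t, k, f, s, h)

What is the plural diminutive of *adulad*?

aduladata

*adulad*: final consonant = /d/, non-nasal → -at → *aduladat*.
The diminutive form *aduladat* — final consonant /t/ (voiceless) → -a → *aduladata*.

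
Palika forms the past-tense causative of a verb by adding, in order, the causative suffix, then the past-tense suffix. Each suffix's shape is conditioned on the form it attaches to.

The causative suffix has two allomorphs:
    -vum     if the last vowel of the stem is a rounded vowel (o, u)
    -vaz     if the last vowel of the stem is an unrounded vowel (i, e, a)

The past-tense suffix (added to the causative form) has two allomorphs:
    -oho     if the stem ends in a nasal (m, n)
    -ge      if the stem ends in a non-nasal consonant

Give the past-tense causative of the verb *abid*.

*abid*: last vowel = /i/, an unrounded vowel → -vaz → *abidvaz*.
Since the final consonant of the causative form *abidvaz* is /z/ (non-nasal), it takes -ge, giving *abidvazge*.

abidvazge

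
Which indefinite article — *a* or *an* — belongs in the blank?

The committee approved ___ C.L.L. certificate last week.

The indefinite article is chosen by the initial *sound* of the following word, not its spelling.
The initialism *C.L.L.* is read letter by letter; the first letter, C, is pronounced /siː/, which begins with a consonant sound.
So the article is *a*: The committee approved a C.L.L. certificate last week.

a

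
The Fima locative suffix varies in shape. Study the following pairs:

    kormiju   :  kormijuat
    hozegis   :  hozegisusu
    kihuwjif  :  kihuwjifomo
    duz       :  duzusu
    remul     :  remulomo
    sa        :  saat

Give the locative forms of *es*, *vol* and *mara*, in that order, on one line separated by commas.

esusu, volomo, maraat

Looking at the final sound of each stem: -usu when the stem ends in a sibilant (*hozegis*, *duz*); -omo when the stem ends in a non-sibilant consonant (*kihuwjif*, *remul*); -at when the stem ends in a vowel (*kormiju*, *sa*).
*es*: final sound = /s/, a sibilant → -usu → *esusu*.
The final sound of *vol* is /l/, which is a non-sibilant consonant, so the suffix is -omo, giving *volomo*.
*mara* — final sound /a/ (a vowel) → -at → *maraat*.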